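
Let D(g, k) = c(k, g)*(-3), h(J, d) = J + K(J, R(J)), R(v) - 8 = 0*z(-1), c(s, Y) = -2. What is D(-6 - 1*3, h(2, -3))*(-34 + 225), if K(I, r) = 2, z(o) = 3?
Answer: 1146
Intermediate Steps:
R(v) = 8 (R(v) = 8 + 0*3 = 8 + 0 = 8)
h(J, d) = 2 + J (h(J, d) = J + 2 = 2 + J)
D(g, k) = 6 (D(g, k) = -2*(-3) = 6)
D(-6 - 1*3, h(2, -3))*(-34 + 225) = 6*(-34 + 225) = 6*191 = 1146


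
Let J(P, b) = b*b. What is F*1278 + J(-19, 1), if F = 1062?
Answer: 1357237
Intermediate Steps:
J(P, b) = b²
F*1278 + J(-19, 1) = 1062*1278 + 1² = 1357236 + 1 = 1357237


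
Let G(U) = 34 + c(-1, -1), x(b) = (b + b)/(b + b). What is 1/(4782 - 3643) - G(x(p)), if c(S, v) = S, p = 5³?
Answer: -37586/1139 ≈ -32.999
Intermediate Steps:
p = 125
x(b) = 1 (x(b) = (2*b)/((2*b)) = (2*b)*(1/(2*b)) = 1)
G(U) = 33 (G(U) = 34 - 1 = 33)
1/(4782 - 3643) - G(x(p)) = 1/(4782 - 3643) - 1*33 = 1/1139 - 33 = -37586/1139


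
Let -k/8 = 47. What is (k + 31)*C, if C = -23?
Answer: 7935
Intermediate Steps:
k = -376 (k = -8*47 = -376)
(k + 31)*C = (-376 + 31)*(-23) = -345*(-23) = 7935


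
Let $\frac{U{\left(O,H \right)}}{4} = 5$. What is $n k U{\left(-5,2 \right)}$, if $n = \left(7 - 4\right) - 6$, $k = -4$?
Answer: $240$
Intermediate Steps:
$n = -3$ ($n = 3 - 6 = -3$)
$U{\left(O,H \right)} = 20$ ($U{\left(O,H \right)} = 4 \cdot 5 = 20$)
$n k U{\left(-5,2 \right)} = \left(-3\right) \left(-4\right) 20 = 12 \cdot 20 = 240$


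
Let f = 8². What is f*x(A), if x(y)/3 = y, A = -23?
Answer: -4416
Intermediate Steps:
x(y) = 3*y
f = 64
f*x(A) = 64*(3*(-23)) = 64*(-69) = -4416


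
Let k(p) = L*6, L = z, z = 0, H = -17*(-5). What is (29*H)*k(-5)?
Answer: 0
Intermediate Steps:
H = 85
L = 0
k(p) = 0 (k(p) = 0*6 = 0)
(29*H)*k(-5) = (29*85)*0 = 2465*0 = 0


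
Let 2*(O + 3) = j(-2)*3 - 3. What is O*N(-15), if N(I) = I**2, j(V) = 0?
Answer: -2025/2 ≈ -1012.5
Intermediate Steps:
O = -9/2 (O = -3 + (0*3 - 3)/2 = -3 + (0 - 3)/2 = -3 + (1/2)*(-3) = -3 - 3/2 = -9/2 ≈ -4.5000)
O*N(-15) = -9/2*(-15)**2 = -9/2*225 = -2025/2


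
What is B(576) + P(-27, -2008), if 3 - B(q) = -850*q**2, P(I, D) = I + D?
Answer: 282007568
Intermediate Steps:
P(I, D) = D + I
B(q) = 3 + 850*q**2 (B(q) = 3 - (-850)*q**2 = 3 + 850*q**2)
B(576) + P(-27, -2008) = (3 + 850*576**2) + (-2008 - 27) = (3 + 850*331776) - 2035 = (3 + 282009600) - 2035 = 282009603 - 2035 = 282007568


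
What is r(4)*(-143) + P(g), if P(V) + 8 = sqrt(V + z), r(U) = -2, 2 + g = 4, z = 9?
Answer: 278 + sqrt(11) ≈ 281.32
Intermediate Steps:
g = 2 (g = -2 + 4 = 2)
P(V) = -8 + sqrt(9 + V) (P(V) = -8 + sqrt(V + 9) = -8 + sqrt(9 + V))
r(4)*(-143) + P(g) = -2*(-143) + (-8 + sqrt(9 + 2)) = 286 + (-8 + sqrt(11)) = 278 + sqrt(11)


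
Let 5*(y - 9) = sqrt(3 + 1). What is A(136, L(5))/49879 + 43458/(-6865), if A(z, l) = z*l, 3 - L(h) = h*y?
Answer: -2208721742/342419335 ≈ -6.4503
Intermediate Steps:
y = 47/5 (y = 9 + sqrt(3 + 1)/5 = 9 + sqrt(4)/5 = 9 + (1/5)*2 = 9 + 2/5 = 47/5 ≈ 9.4000)
L(h) = 3 - 47*h/5 (L(h) = 3 - h*47/5 = 3 - 47*h/5)
A(z, l) = l*z
A(136, L(5))/49879 + 43458/(-6865) = ((3 - 47/5*5)*136)/49879 + 43458/(-6865) = ((3 - 47)*136)*(1/49879) + 43458*(-1/6865) = -44*136*(1/49879) - 43458/6865 = -5984*1/49879 - 43458/6865 = -5984/49879 - 43458/6865 = -2208721742/342419335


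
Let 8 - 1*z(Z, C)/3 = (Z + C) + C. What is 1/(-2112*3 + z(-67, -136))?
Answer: -1/5295 ≈ -0.00018886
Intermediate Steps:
z(Z, C) = 24 - 6*C - 3*Z (z(Z, C) = 24 - 3*((Z + C) + C) = 24 - 3*((C + Z) + C) = 24 - 3*(Z + 2*C) = 24 + (-6*C - 3*Z) = 24 - 6*C - 3*Z)
1/(-2112*3 + z(-67, -136)) = 1/(-2112*3 + (24 - 6*(-136) - 3*(-67))) = 1/(-6336 + (24 + 816 + 201)) = 1/(-6336 + 1041) = 1/(-5295) = -1/5295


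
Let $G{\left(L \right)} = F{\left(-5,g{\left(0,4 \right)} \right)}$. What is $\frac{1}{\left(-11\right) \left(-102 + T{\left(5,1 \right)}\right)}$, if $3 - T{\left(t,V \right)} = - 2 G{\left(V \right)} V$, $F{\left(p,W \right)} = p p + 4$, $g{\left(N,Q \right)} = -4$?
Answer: $\frac{1}{451} \approx 0.0022173$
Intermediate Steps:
$F{\left(p,W \right)} = 4 + p^{2}$ ($F{\left(p,W \right)} = p^{2} + 4 = 4 + p^{2}$)
$G{\left(L \right)} = 29$ ($G{\left(L \right)} = 4 + \left(-5\right)^{2} = 4 + 25 = 29$)
$T{\left(t,V \right)} = 3 + 58 V$ ($T{\left(t,V \right)} = 3 - \left(-2\right) 29 V = 3 - - 58 V = 3 + 58 V$)
$\frac{1}{\left(-11\right) \left(-102 + T{\left(5,1 \right)}\right)} = \frac{1}{\left(-11\right) \left(-102 + \left(3 + 58 \cdot 1\right)\right)} = \frac{1}{\left(-11\right) \left(-102 + \left(3 + 58\right)\right)} = \frac{1}{\left(-11\right) \left(-102 + 61\right)} = \frac{1}{\left(-11\right) \left(-41\right)} = \frac{1}{451}$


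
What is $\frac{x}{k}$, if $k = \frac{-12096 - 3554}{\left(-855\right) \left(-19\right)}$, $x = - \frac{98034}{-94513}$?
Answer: $- \frac{159256233}{147912845} \approx -1.0767$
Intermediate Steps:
$x = \frac{98034}{94513}$ ($x = \left(-98034\right) \left(- \frac{1}{94513}\right) = \frac{98034}{94513} \approx 1.0373$)
$k = - \frac{3130}{3249}$ ($k = \frac{-12096 - 3554}{16245} = \left(-15650\right) \frac{1}{16245} = - \frac{3130}{3249} \approx -0.96337$)
$\frac{x}{k} = \frac{98034}{94513 \left(- \frac{3130}{3249}\right)} = \frac{98034}{94513} \left(- \frac{3249}{3130}\right) = - \frac{159256233}{147912845}$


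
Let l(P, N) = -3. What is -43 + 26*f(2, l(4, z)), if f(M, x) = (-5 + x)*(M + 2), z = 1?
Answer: -875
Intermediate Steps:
f(M, x) = (-5 + x)*(2 + M)
-43 + 26*f(2, l(4, z)) = -43 + 26*(-10 - 5*2 + 2*(-3) + 2*(-3)) = -43 + 26*(-10 - 10 - 6 - 6) = -43 + 26*(-32) = -43 - 832 = -875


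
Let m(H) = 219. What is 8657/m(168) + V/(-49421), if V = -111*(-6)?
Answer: 5858791/148263 ≈ 39.516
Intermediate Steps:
V = 666
8657/m(168) + V/(-49421) = 8657/219 + 666/(-49421) = 8657*(1/219) + 666*(-1/49421) = 8657/219 - 666/49421 = 5858791/148263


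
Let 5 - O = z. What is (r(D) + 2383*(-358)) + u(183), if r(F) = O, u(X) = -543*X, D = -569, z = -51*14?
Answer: -951764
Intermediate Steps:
z = -714
O = 719 (O = 5 - 1*(-714) = 5 + 714 = 719)
r(F) = 719
(r(D) + 2383*(-358)) + u(183) = (719 + 2383*(-358)) - 543*183 = (719 - 853114) - 99369 = -852395 - 99369 = -951764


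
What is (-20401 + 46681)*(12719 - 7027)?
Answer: 149585760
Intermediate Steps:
(-20401 + 46681)*(12719 - 7027) = 26280*5692 = 149585760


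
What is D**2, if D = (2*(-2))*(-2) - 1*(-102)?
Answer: 12100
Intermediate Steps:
D = 110 (D = -4*(-2) + 102 = 8 + 102 = 110)
D**2 = 110**2 = 12100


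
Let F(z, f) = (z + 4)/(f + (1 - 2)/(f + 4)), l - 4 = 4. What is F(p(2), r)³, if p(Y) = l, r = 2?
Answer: 373248/1331 ≈ 280.43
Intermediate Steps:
l = 8 (l = 4 + 4 = 8)
p(Y) = 8
F(z, f) = (4 + z)/(f - 1/(4 + f))
F(p(2), r)³ = ((16 + 4*2 + 4*8 + 2*8)/(-1 + 2² + 4*2))³ = ((16 + 8 + 32 + 16)/(-1 + 4 + 8))³ = (72/11)³ = 373248/1331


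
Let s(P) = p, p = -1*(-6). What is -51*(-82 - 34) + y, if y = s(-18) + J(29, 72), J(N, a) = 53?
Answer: 5975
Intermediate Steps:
p = 6
s(P) = 6
y = 59 (y = 6 + 53 = 59)
-51*(-82 - 34) + y = -51*(-82 - 34) + 59 = -51*(-116) + 59 = 5916 + 59 = 5975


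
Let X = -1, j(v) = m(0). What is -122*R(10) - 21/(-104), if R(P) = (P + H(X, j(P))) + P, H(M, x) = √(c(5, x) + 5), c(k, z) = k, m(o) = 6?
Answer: -253739/104 - 122*√10 ≈ -2825.6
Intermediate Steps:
j(v) = 6
H(M, x) = √10 (H(M, x) = √(5 + 5) = √10)
R(P) = √10 + 2*P (R(P) = (P + √10) + P = √10 + 2*P)
-122*R(10) - 21/(-104) = -122*(√10 + 2*10) - 21/(-104) = -122*(√10 + 20) - 21*(-1/104) = -122*(20 + √10) + 21/104 = (-2440 - 122*√10) + 21/104 = -253739/104 - 122*√10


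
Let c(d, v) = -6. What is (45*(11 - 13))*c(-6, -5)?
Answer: 540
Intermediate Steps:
(45*(11 - 13))*c(-6, -5) = (45*(11 - 13))*(-6) = (45*(-2))*(-6) = -90*(-6) = 540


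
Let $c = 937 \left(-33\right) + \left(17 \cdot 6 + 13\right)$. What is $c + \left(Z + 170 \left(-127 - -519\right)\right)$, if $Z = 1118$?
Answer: $36952$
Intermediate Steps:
$c = -30806$ ($c = -30921 + \left(102 + 13\right) = -30921 + 115 = -30806$)
$c + \left(Z + 170 \left(-127 - -519\right)\right) = -30806 + \left(1118 + 170 \left(-127 - -519\right)\right) = -30806 + \left(1118 + 170 \left(-127 + 519\right)\right) = -30806 + \left(1118 + 170 \cdot 392\right) = -30806 + \left(1118 + 66640\right) = -30806 + 67758 = 36952$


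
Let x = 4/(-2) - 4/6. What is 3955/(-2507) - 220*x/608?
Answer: -87550/142899 ≈ -0.61267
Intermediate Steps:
x = -8/3 (x = 4*(-½) - 4*⅙ = -2 - ⅔ = -8/3 ≈ -2.6667)
3955/(-2507) - 220*x/608 = 3955/(-2507) - 220*(-8/3)/608 = 3955*(-1/2507) + (1760/3)*(1/608) = -3955/2507 + 55/57 = -87550/142899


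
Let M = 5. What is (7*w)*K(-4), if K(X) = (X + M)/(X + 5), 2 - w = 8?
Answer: -42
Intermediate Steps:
w = -6 (w = 2 - 1*8 = 2 - 8 = -6)
K(X) = 1 (K(X) = (X + 5)/(X + 5) = (5 + X)/(5 + X) = 1)
(7*w)*K(-4) = (7*(-6))*1 = -42*1 = -42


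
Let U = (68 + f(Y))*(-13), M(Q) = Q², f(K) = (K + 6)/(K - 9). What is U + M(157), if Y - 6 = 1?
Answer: 47699/2 ≈ 23850.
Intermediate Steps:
Y = 7 (Y = 6 + 1 = 7)
f(K) = (6 + K)/(-9 + K)
U = -1599/2 (U = (68 + (6 + 7)/(-9 + 7))*(-13) = (68 + 13/(-2))*(-13) = (68 - ½*13)*(-13) = (68 - 13/2)*(-13) = (123/2)*(-13) = -1599/2 ≈ -799.50)
U + M(157) = -1599/2 + 157² = -1599/2 + 24649 = 47699/2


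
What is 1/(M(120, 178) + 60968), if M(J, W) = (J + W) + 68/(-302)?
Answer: 151/9251132 ≈ 1.6322e-5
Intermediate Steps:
M(J, W) = -34/151 + J + W (M(J, W) = (J + W) + 68*(-1/302) = (J + W) - 34/151 = -34/151 + J + W)
1/(M(120, 178) + 60968) = 1/((-34/151 + 120 + 178) + 60968) = 1/(44964/151 + 60968) = 1/(9251132/151) = 151/9251132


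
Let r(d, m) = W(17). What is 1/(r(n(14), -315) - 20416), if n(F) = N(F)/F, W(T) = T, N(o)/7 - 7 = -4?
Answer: -1/20399 ≈ -4.9022e-5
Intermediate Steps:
N(o) = 21 (N(o) = 49 + 7*(-4) = 49 - 28 = 21)
n(F) = 21/F
r(d, m) = 17
1/(r(n(14), -315) - 20416) = 1/(17 - 20416) = 1/(-20399) = -1/20399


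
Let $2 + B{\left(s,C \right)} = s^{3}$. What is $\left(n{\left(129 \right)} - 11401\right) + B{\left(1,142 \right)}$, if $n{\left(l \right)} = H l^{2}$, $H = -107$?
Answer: $-1791989$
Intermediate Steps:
$B{\left(s,C \right)} = -2 + s^{3}$
$n{\left(l \right)} = - 107 l^{2}$
$\left(n{\left(129 \right)} - 11401\right) + B{\left(1,142 \right)} = \left(- 107 \cdot 129^{2} - 11401\right) - \left(2 - 1^{3}\right) = \left(\left(-107\right) 16641 - 11401\right) + \left(-2 + 1\right) = \left(-1780587 - 11401\right) - 1 = -1791988 - 1 = -1791989$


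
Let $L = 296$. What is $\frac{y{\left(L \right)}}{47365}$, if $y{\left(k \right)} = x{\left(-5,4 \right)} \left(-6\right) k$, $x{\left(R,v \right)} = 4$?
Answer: $- \frac{7104}{47365} \approx -0.14998$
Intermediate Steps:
$y{\left(k \right)} = - 24 k$ ($y{\left(k \right)} = 4 \left(-6\right) k = - 24 k$)
$\frac{y{\left(L \right)}}{47365} = \frac{\left(-24\right) 296}{47365} = \left(-7104\right) \frac{1}{47365} = - \frac{7104}{47365}$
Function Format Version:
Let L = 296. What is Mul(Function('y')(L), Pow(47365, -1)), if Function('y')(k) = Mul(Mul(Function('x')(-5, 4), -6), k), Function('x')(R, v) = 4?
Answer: Rational(-7104, 47365) ≈ -0.14998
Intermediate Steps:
Function('y')(k) = Mul(-24, k) (Function('y')(k) = Mul(Mul(4, -6), k) = Mul(-24, k))
Mul(Function('y')(L), Pow(47365, -1)) = Mul(Mul(-24, 296), Pow(47365, -1)) = Mul(-7104, Rational(1, 47365)) = Rational(-7104, 47365)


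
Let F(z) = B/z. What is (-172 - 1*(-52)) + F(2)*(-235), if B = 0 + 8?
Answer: -1060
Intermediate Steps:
B = 8
F(z) = 8/z
(-172 - 1*(-52)) + F(2)*(-235) = (-172 - 1*(-52)) + (8/2)*(-235) = (-172 + 52) + (8*(1/2))*(-235) = -120 + 4*(-235) = -120 - 940 = -1060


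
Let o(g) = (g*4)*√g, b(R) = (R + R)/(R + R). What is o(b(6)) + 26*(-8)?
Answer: -204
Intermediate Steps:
b(R) = 1 (b(R) = (2*R)/((2*R)) = (2*R)*(1/(2*R)) = 1)
o(g) = 4*g^(3/2) (o(g) = (4*g)*√g = 4*g^(3/2))
o(b(6)) + 26*(-8) = 4*1^(3/2) + 26*(-8) = 4*1 - 208 = 4 - 208 = -204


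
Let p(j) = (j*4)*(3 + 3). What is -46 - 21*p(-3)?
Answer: 1466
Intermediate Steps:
p(j) = 24*j (p(j) = (4*j)*6 = 24*j)
-46 - 21*p(-3) = -46 - 504*(-3) = -46 - 21*(-72) = -46 + 1512 = 1466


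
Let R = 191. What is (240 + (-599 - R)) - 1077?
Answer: -1627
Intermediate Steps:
(240 + (-599 - R)) - 1077 = (240 + (-599 - 1*191)) - 1077 = (240 + (-599 - 191)) - 1077 = (240 - 790) - 1077 = -550 - 1077 = -1627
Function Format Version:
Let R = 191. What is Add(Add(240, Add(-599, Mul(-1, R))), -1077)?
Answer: -1627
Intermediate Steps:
Add(Add(240, Add(-599, Mul(-1, R))), -1077) = Add(Add(240, Add(-599, Mul(-1, 191))), -1077) = Add(Add(240, Add(-599, -191)), -1077) = Add(Add(240, -790), -1077) = Add(-550, -1077) = -1627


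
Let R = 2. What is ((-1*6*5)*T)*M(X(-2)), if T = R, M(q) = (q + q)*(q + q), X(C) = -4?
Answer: -3840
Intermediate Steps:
M(q) = 4*q**2 (M(q) = (2*q)*(2*q) = 4*q**2)
T = 2
((-1*6*5)*T)*M(X(-2)) = ((-1*6*5)*2)*(4*(-4)**2) = (-6*5*2)*(4*16) = -30*2*64 = -60*64 = -3840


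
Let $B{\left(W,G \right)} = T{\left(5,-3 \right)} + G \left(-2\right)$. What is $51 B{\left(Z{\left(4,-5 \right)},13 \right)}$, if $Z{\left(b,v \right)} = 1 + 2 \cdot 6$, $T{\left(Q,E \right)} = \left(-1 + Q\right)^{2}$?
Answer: $-510$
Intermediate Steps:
$Z{\left(b,v \right)} = 13$ ($Z{\left(b,v \right)} = 1 + 12 = 13$)
$B{\left(W,G \right)} = 16 - 2 G$ ($B{\left(W,G \right)} = \left(-1 + 5\right)^{2} + G \left(-2\right) = 4^{2} - 2 G = 16 - 2 G$)
$51 B{\left(Z{\left(4,-5 \right)},13 \right)} = 51 \left(16 - 26\right) = 51 \left(-10\right) = -510$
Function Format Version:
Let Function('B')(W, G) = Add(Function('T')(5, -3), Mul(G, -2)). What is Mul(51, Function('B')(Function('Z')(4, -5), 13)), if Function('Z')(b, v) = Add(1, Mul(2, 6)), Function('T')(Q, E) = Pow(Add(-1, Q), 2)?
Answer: -510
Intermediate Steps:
Function('Z')(b, v) = 13 (Function('Z')(b, v) = Add(1, 12) = 13)
Function('B')(W, G) = Add(16, Mul(-2, G)) (Function('B')(W, G) = Add(Pow(Add(-1, 5), 2), Mul(G, -2)) = Add(Pow(4, 2), Mul(-2, G)) = Add(16, Mul(-2, G)))
Mul(51, Function('B')(Function('Z')(4, -5), 13)) = Mul(51, Add(16, Mul(-2, 13))) = Mul(51, Add(16, -26)) = Mul(51, -10) = -510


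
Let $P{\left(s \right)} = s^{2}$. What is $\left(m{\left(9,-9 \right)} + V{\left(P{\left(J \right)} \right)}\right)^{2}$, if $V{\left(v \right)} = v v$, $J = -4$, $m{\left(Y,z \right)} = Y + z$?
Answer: $65536$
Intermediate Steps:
$V{\left(v \right)} = v^{2}$
$\left(m{\left(9,-9 \right)} + V{\left(P{\left(J \right)} \right)}\right)^{2} = \left(\left(9 - 9\right) + \left(\left(-4\right)^{2}\right)^{2}\right)^{2} = \left(0 + 16^{2}\right)^{2} = \left(0 + 256\right)^{2} = 256^{2} = 65536$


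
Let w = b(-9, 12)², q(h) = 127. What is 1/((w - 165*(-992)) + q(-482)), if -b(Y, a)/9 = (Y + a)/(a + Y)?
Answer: 1/163888 ≈ 6.1017e-6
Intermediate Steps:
b(Y, a) = -9 (b(Y, a) = -9*(Y + a)/(a + Y) = -9*(Y + a)/(Y + a) = -9*1 = -9)
w = 81 (w = (-9)² = 81)
1/((w - 165*(-992)) + q(-482)) = 1/((81 - 165*(-992)) + 127) = 1/((81 + 163680) + 127) = 1/(163761 + 127) = 1/163888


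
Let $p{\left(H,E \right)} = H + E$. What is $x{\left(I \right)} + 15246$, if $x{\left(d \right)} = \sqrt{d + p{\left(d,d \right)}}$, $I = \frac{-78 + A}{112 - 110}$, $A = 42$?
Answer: $15246 + 3 i \sqrt{6} \approx 15246.0 + 7.3485 i$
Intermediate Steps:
$I = -18$ ($I = \frac{-78 + 42}{112 - 110} = - \frac{36}{2} = \left(-36\right) \frac{1}{2} = -18$)
$p{\left(H,E \right)} = E + H$
$x{\left(d \right)} = \sqrt{3} \sqrt{d}$ ($x{\left(d \right)} = \sqrt{d + \left(d + d\right)} = \sqrt{d + 2 d} = \sqrt{3 d} = \sqrt{3} \sqrt{d}$)
$x{\left(I \right)} + 15246 = \sqrt{3} \sqrt{-18} + 15246 = \sqrt{3} \cdot 3 i \sqrt{2} + 15246 = 3 i \sqrt{6} + 15246 = 15246 + 3 i \sqrt{6}$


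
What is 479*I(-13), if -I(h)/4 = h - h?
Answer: 0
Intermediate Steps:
I(h) = 0 (I(h) = -4*(h - h) = -4*0 = 0)
479*I(-13) = 479*0 = 0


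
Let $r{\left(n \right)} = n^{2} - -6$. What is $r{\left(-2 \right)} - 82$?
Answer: $-72$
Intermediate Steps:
$r{\left(n \right)} = 6 + n^{2}$ ($r{\left(n \right)} = n^{2} + 6 = 6 + n^{2}$)
$r{\left(-2 \right)} - 82 = \left(6 + \left(-2\right)^{2}\right) - 82 = \left(6 + 4\right) - 82 = 10 - 82 = -72$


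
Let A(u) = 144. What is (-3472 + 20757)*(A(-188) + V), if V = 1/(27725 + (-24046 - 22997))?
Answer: 48083257435/19318 ≈ 2.4890e+6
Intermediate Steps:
V = -1/19318 (V = 1/(27725 - 47043) = 1/(-19318) = -1/19318 ≈ -5.1765e-5)
(-3472 + 20757)*(A(-188) + V) = (-3472 + 20757)*(144 - 1/19318) = 17285*(2781791/19318) = 48083257435/19318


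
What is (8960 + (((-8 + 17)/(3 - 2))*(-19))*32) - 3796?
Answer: -308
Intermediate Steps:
(8960 + (((-8 + 17)/(3 - 2))*(-19))*32) - 3796 = (8960 + ((9/1)*(-19))*32) - 3796 = (8960 + ((9*1)*(-19))*32) - 3796 = (8960 + (9*(-19))*32) - 3796 = (8960 - 171*32) - 3796 = (8960 - 5472) - 3796 = 3488 - 3796 = -308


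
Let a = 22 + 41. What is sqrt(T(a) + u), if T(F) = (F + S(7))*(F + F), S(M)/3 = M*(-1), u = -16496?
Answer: 2*I*sqrt(2801) ≈ 105.85*I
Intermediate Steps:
S(M) = -3*M (S(M) = 3*(M*(-1)) = 3*(-M) = -3*M)
a = 63
T(F) = 2*F*(-21 + F) (T(F) = (F - 3*7)*(F + F) = (F - 21)*(2*F) = (-21 + F)*(2*F) = 2*F*(-21 + F))
sqrt(T(a) + u) = sqrt(2*63*(-21 + 63) - 16496) = sqrt(2*63*42 - 16496) = sqrt(5292 - 16496) = sqrt(-11204) = 2*I*sqrt(2801)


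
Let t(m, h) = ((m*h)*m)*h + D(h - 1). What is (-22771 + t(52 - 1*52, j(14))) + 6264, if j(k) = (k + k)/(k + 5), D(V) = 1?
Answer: -16506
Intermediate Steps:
j(k) = 2*k/(5 + k) (j(k) = (2*k)/(5 + k) = 2*k/(5 + k))
t(m, h) = 1 + h²*m² (t(m, h) = ((m*h)*m)*h + 1 = ((h*m)*m)*h + 1 = (h*m²)*h + 1 = h²*m² + 1 = 1 + h²*m²)
(-22771 + t(52 - 1*52, j(14))) + 6264 = (-22771 + (1 + (2*14/(5 + 14))²*(52 - 1*52)²)) + 6264 = (-22771 + (1 + (2*14/19)²*(52 - 52)²)) + 6264 = (-22771 + (1 + (2*14*(1/19))²*0²)) + 6264 = (-22771 + (1 + (28/19)²*0)) + 6264 = (-22771 + (1 + (784/361)*0)) + 6264 = (-22771 + (1 + 0)) + 6264 = (-22771 + 1) + 6264 = -22770 + 6264 = -16506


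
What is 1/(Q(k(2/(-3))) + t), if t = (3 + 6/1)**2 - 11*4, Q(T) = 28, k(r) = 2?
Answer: 1/65 ≈ 0.015385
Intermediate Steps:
t = 37 (t = (3 + 6*1)**2 - 44 = (3 + 6)**2 - 44 = 9**2 - 44 = 81 - 44 = 37)
1/(Q(k(2/(-3))) + t) = 1/(28 + 37) = 1/65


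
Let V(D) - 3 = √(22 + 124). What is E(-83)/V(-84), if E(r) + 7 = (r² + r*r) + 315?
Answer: -42258/137 + 14086*√146/137 ≈ 933.90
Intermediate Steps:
V(D) = 3 + √146 (V(D) = 3 + √(22 + 124) = 3 + √146)
E(r) = 308 + 2*r² (E(r) = -7 + ((r² + r*r) + 315) = -7 + ((r² + r²) + 315) = -7 + (2*r² + 315) = -7 + (315 + 2*r²) = 308 + 2*r²)
E(-83)/V(-84) = (308 + 2*(-83)²)/(3 + √146) = (308 + 2*6889)/(3 + √146) = (308 + 13778)/(3 + √146) = 14086/(3 + √146)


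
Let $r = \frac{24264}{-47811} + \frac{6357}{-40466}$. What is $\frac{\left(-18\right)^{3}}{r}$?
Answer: $\frac{1253698512048}{142866839} \approx 8775.3$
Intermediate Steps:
$r = - \frac{428600517}{644906642}$ ($r = 24264 \left(- \frac{1}{47811}\right) + 6357 \left(- \frac{1}{40466}\right) = - \frac{8088}{15937} - \frac{6357}{40466} = - \frac{428600517}{644906642} \approx -0.66459$)
$\frac{\left(-18\right)^{3}}{r} = \frac{\left(-18\right)^{3}}{- \frac{428600517}{644906642}} = \left(-5832\right) \left(- \frac{644906642}{428600517}\right) = \frac{1253698512048}{142866839}$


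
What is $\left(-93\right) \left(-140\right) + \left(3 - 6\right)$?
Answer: $13017$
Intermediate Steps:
$\left(-93\right) \left(-140\right) + \left(3 - 6\right) = 13020 + \left(3 - 6\right) = 13020 - 3 = 13017$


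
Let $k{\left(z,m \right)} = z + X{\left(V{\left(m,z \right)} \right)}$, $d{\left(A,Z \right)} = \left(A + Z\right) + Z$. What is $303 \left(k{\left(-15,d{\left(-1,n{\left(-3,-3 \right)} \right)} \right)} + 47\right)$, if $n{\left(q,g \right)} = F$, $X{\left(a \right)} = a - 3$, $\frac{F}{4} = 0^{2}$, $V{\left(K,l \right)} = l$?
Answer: $4242$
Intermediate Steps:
$F = 0$ ($F = 4 \cdot 0^{2} = 4 \cdot 0 = 0$)
$X{\left(a \right)} = -3 + a$
$n{\left(q,g \right)} = 0$
$d{\left(A,Z \right)} = A + 2 Z$
$k{\left(z,m \right)} = -3 + 2 z$ ($k{\left(z,m \right)} = z + \left(-3 + z\right) = -3 + 2 z$)
$303 \left(k{\left(-15,d{\left(-1,n{\left(-3,-3 \right)} \right)} \right)} + 47\right) = 303 \left(\left(-3 + 2 \left(-15\right)\right) + 47\right) = 303 \left(\left(-3 - 30\right) + 47\right) = 303 \left(-33 + 47\right) = 303 \cdot 14 = 4242$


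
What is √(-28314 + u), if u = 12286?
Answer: 2*I*√4007 ≈ 126.6*I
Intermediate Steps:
√(-28314 + u) = √(-28314 + 12286) = √(-16028) = 2*I*√4007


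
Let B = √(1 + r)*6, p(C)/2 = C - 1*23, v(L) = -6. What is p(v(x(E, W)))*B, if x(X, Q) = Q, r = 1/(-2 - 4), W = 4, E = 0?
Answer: -58*√30 ≈ -317.68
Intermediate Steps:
r = -⅙ (r = 1/(-6) = -⅙ ≈ -0.16667)
p(C) = -46 + 2*C (p(C) = 2*(C - 1*23) = 2*(C - 23) = 2*(-23 + C) = -46 + 2*C)
B = √30 (B = √(1 - ⅙)*6 = √(⅚)*6 = (√30/6)*6 = √30 ≈ 5.4772)
p(v(x(E, W)))*B = (-46 + 2*(-6))*√30 = (-46 - 12)*√30 = -58*√30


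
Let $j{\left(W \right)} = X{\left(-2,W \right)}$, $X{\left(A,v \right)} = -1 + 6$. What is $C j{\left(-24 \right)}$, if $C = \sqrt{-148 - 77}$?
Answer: $75 i \approx 75.0 i$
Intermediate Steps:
$X{\left(A,v \right)} = 5$
$j{\left(W \right)} = 5$
$C = 15 i$ ($C = \sqrt{-225} = 15 i \approx 15.0 i$)
$C j{\left(-24 \right)} = 15 i 5 = 75 i$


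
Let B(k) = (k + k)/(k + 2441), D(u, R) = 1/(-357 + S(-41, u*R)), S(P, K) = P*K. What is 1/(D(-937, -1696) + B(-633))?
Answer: -58900652456/41243488741 ≈ -1.4281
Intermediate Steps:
S(P, K) = K*P
D(u, R) = 1/(-357 - 41*R*u) (D(u, R) = 1/(-357 + (u*R)*(-41)) = 1/(-357 + (R*u)*(-41)) = 1/(-357 - 41*R*u))
B(k) = 2*k/(2441 + k) (B(k) = (2*k)/(2441 + k) = 2*k/(2441 + k))
1/(D(-937, -1696) + B(-633)) = 1/(1/(-357 - 41*(-1696)*(-937)) + 2*(-633)/(2441 - 633)) = 1/(1/(-357 - 65155232) + 2*(-633)/1808) = 1/(1/(-65155589) + 2*(-633)*(1/1808)) = 1/(-1/65155589 - 633/904) = 1/(-41243488741/58900652456) = -58900652456/41243488741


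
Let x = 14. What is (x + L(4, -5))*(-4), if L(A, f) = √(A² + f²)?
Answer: -56 - 4*√41 ≈ -81.613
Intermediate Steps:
(x + L(4, -5))*(-4) = (14 + √(4² + (-5)²))*(-4) = (14 + √(16 + 25))*(-4) = (14 + √41)*(-4) = -56 - 4*√41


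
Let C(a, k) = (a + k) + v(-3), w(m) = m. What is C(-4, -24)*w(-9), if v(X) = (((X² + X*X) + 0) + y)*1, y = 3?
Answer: 63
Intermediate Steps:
v(X) = 3 + 2*X² (v(X) = (((X² + X*X) + 0) + 3)*1 = (((X² + X²) + 0) + 3)*1 = ((2*X² + 0) + 3)*1 = (2*X² + 3)*1 = (3 + 2*X²)*1 = 3 + 2*X²)
C(a, k) = 21 + a + k (C(a, k) = (a + k) + (3 + 2*(-3)²) = (a + k) + (3 + 2*9) = (a + k) + (3 + 18) = (a + k) + 21 = 21 + a + k)
C(-4, -24)*w(-9) = (21 - 4 - 24)*(-9) = -7*(-9) = 63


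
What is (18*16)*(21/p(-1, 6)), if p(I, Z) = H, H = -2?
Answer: -3024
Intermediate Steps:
p(I, Z) = -2
(18*16)*(21/p(-1, 6)) = (18*16)*(21/(-2)) = 288*(21*(-1/2)) = 288*(-21/2) = -3024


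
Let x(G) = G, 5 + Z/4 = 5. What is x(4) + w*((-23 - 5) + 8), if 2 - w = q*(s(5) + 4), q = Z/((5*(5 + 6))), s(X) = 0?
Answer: -36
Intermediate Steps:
Z = 0 (Z = -20 + 4*5 = -20 + 20 = 0)
q = 0 (q = 0/((5*(5 + 6))) = 0/((5*11)) = 0/55 = 0*(1/55) = 0)
w = 2 (w = 2 - 0*(0 + 4) = 2 - 0*4 = 2 - 1*0 = 2 + 0 = 2)
x(4) + w*((-23 - 5) + 8) = 4 + 2*((-23 - 5) + 8) = 4 + 2*(-28 + 8) = 4 + 2*(-20) = 4 - 40 = -36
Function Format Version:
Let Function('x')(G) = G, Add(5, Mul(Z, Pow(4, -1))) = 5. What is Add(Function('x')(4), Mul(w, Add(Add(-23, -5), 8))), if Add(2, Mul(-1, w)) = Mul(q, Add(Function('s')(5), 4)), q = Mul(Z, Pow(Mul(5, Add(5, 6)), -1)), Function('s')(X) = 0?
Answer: -36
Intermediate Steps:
Z = 0 (Z = Add(-20, Mul(4, 5)) = Add(-20, 20) = 0)
q = 0 (q = Mul(0, Pow(Mul(5, Add(5, 6)), -1)) = Mul(0, Pow(Mul(5, 11), -1)) = Mul(0, Pow(55, -1)) = Mul(0, Rational(1, 55)) = 0)
w = 2 (w = Add(2, Mul(-1, Mul(0, Add(0, 4)))) = Add(2, Mul(-1, Mul(0, 4))) = Add(2, Mul(-1, 0)) = Add(2, 0) = 2)
Add(Function('x')(4), Mul(w, Add(Add(-23, -5), 8))) = Add(4, Mul(2, Add(Add(-23, -5), 8))) = Add(4, Mul(2, Add(-28, 8))) = Add(4, Mul(2, -20)) = Add(4, -40) = -36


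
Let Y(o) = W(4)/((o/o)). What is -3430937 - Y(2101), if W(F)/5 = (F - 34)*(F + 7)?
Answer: -3429287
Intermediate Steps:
W(F) = 5*(-34 + F)*(7 + F) (W(F) = 5*((F - 34)*(F + 7)) = 5*((-34 + F)*(7 + F)) = 5*(-34 + F)*(7 + F))
Y(o) = -1650 (Y(o) = (-1190 - 135*4 + 5*4²)/((o/o)) = (-1190 - 540 + 5*16)/1 = (-1190 - 540 + 80)*1 = -1650*1 = -1650)
-3430937 - Y(2101) = -3430937 - 1*(-1650) = -3430937 + 1650 = -3429287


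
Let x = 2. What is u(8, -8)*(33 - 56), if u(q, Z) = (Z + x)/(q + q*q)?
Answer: 23/12 ≈ 1.9167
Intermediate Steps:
u(q, Z) = (2 + Z)/(q + q**2) (u(q, Z) = (Z + 2)/(q + q*q) = (2 + Z)/(q + q**2))
u(8, -8)*(33 - 56) = ((2 - 8)/(8*(1 + 8)))*(33 - 56) = ((1/8)*(-6)/9)*(-23) = ((1/8)*(1/9)*(-6))*(-23) = -1/12*(-23) = 23/12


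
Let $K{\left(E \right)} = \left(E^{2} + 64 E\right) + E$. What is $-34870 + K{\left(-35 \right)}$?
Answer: $-35920$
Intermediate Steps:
$K{\left(E \right)} = E^{2} + 65 E$
$-34870 + K{\left(-35 \right)} = -34870 - 35 \left(65 - 35\right) = -34870 - 1050 = -35920$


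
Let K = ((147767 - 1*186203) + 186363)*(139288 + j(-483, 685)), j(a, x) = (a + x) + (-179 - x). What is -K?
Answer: -20506528302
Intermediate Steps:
j(a, x) = -179 + a
K = 20506528302 (K = ((147767 - 1*186203) + 186363)*(139288 + (-179 - 483)) = ((147767 - 186203) + 186363)*(139288 - 662) = (-38436 + 186363)*138626 = 147927*138626 = 20506528302)
-K = -1*20506528302 = -20506528302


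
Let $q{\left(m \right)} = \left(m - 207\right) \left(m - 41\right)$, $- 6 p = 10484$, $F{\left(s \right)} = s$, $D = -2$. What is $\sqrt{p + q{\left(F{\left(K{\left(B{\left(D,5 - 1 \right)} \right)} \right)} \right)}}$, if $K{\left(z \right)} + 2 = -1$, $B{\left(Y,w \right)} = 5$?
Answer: $\frac{\sqrt{67434}}{3} \approx 86.56$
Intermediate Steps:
$K{\left(z \right)} = -3$ ($K{\left(z \right)} = -2 - 1 = -3$)
$p = - \frac{5242}{3}$ ($p = \left(- \frac{1}{6}\right) 10484 = - \frac{5242}{3} \approx -1747.3$)
$q{\left(m \right)} = \left(-207 + m\right) \left(-41 + m\right)$
$\sqrt{p + q{\left(F{\left(K{\left(B{\left(D,5 - 1 \right)} \right)} \right)} \right)}} = \sqrt{- \frac{5242}{3} + \left(8487 + \left(-3\right)^{2} - -744\right)} = \sqrt{- \frac{5242}{3} + \left(8487 + 9 + 744\right)} = \sqrt{- \frac{5242}{3} + 9240} = \sqrt{\frac{22478}{3}} = \frac{\sqrt{67434}}{3}$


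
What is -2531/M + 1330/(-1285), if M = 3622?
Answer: -1613919/930854 ≈ -1.7338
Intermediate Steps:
-2531/M + 1330/(-1285) = -2531/3622 + 1330/(-1285) = -2531*1/3622 + 1330*(-1/1285) = -2531/3622 - 266/257 = -1613919/930854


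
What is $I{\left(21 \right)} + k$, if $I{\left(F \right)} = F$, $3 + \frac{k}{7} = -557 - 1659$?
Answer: $-15512$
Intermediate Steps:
$k = -15533$ ($k = -21 + 7 \left(-557 - 1659\right) = -21 + 7 \left(-2216\right) = -21 - 15512 = -15533$)
$I{\left(21 \right)} + k = 21 - 15533 = -15512$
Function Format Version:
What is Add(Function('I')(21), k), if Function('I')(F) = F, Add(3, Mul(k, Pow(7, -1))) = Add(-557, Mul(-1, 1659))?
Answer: -15512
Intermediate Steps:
k = -15533 (k = Add(-21, Mul(7, Add(-557, Mul(-1, 1659)))) = Add(-21, Mul(7, Add(-557, -1659))) = Add(-21, Mul(7, -2216)) = Add(-21, -15512) = -15533)
Add(Function('I')(21), k) = Add(21, -15533) = -15512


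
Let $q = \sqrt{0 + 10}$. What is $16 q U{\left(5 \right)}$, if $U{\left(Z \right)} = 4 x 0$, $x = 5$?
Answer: $0$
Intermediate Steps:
$U{\left(Z \right)} = 0$ ($U{\left(Z \right)} = 4 \cdot 5 \cdot 0 = 20 \cdot 0 = 0$)
$q = \sqrt{10} \approx 3.1623$
$16 q U{\left(5 \right)} = 16 \sqrt{10} \cdot 0 = 0$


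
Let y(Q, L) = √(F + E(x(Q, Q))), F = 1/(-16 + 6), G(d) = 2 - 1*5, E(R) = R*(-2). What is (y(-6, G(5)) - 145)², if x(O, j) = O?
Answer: (1450 - √1190)²/100 ≈ 20037.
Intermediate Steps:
E(R) = -2*R
G(d) = -3 (G(d) = 2 - 5 = -3)
F = -⅒ (F = 1/(-10) = -⅒ ≈ -0.10000)
y(Q, L) = √(-⅒ - 2*Q)
(y(-6, G(5)) - 145)² = (√(-10 - 200*(-6))/10 - 145)² = (√(-10 + 1200)/10 - 145)² = (√1190/10 - 145)² = (-145 + √1190/10)²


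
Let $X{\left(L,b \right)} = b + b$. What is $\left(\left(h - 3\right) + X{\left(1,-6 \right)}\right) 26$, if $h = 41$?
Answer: $676$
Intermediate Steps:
$X{\left(L,b \right)} = 2 b$
$\left(\left(h - 3\right) + X{\left(1,-6 \right)}\right) 26 = \left(\left(41 - 3\right) + 2 \left(-6\right)\right) 26 = \left(38 - 12\right) 26 = 26 \cdot 26 = 676$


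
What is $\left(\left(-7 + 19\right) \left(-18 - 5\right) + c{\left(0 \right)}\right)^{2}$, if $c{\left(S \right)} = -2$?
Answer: $77284$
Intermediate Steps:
$\left(\left(-7 + 19\right) \left(-18 - 5\right) + c{\left(0 \right)}\right)^{2} = \left(\left(-7 + 19\right) \left(-18 - 5\right) - 2\right)^{2} = \left(12 \left(-23\right) - 2\right)^{2} = \left(-276 - 2\right)^{2} = \left(-278\right)^{2} = 77284$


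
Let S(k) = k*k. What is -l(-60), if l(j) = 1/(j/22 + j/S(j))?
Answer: 660/1811 ≈ 0.36444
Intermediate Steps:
S(k) = k**2
l(j) = 1/(1/j + j/22) (l(j) = 1/(j/22 + j/(j**2)) = 1/(j*(1/22) + j/j**2) = 1/(j/22 + 1/j) = 1/(1/j + j/22))
-l(-60) = -22*(-60)/(22 + (-60)**2) = -22*(-60)/(22 + 3600) = -22*(-60)/3622 = -1*(-660/1811) = 660/1811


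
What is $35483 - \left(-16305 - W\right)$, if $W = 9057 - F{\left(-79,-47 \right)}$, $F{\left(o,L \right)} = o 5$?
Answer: $61240$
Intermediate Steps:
$F{\left(o,L \right)} = 5 o$
$W = 9452$ ($W = 9057 - 5 \left(-79\right) = 9057 - -395 = 9057 + 395 = 9452$)
$35483 - \left(-16305 - W\right) = 35483 - \left(-16305 - 9452\right) = 35483 - -25757 = 35483 + 25757 = 61240$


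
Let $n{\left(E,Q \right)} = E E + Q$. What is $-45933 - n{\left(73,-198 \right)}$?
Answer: $-51064$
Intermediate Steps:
$n{\left(E,Q \right)} = Q + E^{2}$ ($n{\left(E,Q \right)} = E^{2} + Q = Q + E^{2}$)
$-45933 - n{\left(73,-198 \right)} = -45933 - \left(-198 + 73^{2}\right) = -45933 - \left(-198 + 5329\right) = -45933 - 5131 = -51064$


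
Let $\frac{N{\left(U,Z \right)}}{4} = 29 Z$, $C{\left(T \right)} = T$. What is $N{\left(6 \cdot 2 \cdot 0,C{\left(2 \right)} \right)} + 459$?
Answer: $691$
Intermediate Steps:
$N{\left(U,Z \right)} = 116 Z$ ($N{\left(U,Z \right)} = 4 \cdot 29 Z = 116 Z$)
$N{\left(6 \cdot 2 \cdot 0,C{\left(2 \right)} \right)} + 459 = 116 \cdot 2 + 459 = 232 + 459 = 691$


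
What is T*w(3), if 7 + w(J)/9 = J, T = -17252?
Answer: 621072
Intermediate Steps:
w(J) = -63 + 9*J
T*w(3) = -17252*(-63 + 9*3) = -17252*(-63 + 27) = -17252*(-36) = 621072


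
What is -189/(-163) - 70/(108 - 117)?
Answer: 13111/1467 ≈ 8.9373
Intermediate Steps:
-189/(-163) - 70/(108 - 117) = -189*(-1/163) - 70/(-9) = 189/163 - 70*(-⅑) = 189/163 + 70/9 = 13111/1467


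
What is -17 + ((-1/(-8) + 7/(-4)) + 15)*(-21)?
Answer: -2383/8 ≈ -297.88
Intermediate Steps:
-17 + ((-1/(-8) + 7/(-4)) + 15)*(-21) = -17 + ((-1*(-1/8) + 7*(-1/4)) + 15)*(-21) = -17 + ((1/8 - 7/4) + 15)*(-21) = -17 + (-13/8 + 15)*(-21) = -17 + (107/8)*(-21) = -17 - 2247/8 = -2383/8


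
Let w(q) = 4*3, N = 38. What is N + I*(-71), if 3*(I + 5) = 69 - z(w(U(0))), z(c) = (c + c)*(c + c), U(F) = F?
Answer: 12392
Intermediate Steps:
w(q) = 12
z(c) = 4*c² (z(c) = (2*c)*(2*c) = 4*c²)
I = -174 (I = -5 + (69 - 4*12²)/3 = -5 + (69 - 4*144)/3 = -5 + (69 - 1*576)/3 = -5 + (69 - 576)/3 = -5 + (⅓)*(-507) = -5 - 169 = -174)
N + I*(-71) = 38 - 174*(-71) = 38 + 12354 = 12392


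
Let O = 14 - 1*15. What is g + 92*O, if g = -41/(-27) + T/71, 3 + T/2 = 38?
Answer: -171563/1917 ≈ -89.496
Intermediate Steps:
T = 70 (T = -6 + 2*38 = -6 + 76 = 70)
O = -1 (O = 14 - 15 = -1)
g = 4801/1917 (g = -41/(-27) + 70/71 = -41*(-1/27) + 70*(1/71) = 41/27 + 70/71 = 4801/1917 ≈ 2.5044)
g + 92*O = 4801/1917 + 92*(-1) = 4801/1917 - 92 = -171563/1917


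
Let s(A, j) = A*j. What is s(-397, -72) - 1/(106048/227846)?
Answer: 1515524093/53024 ≈ 28582.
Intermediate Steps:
s(-397, -72) - 1/(106048/227846) = -397*(-72) - 1/(106048/227846) = 28584 - 1/(106048*(1/227846)) = 28584 - 1/53024/113923 = 28584 - 1*113923/53024 = 28584 - 113923/53024 = 1515524093/53024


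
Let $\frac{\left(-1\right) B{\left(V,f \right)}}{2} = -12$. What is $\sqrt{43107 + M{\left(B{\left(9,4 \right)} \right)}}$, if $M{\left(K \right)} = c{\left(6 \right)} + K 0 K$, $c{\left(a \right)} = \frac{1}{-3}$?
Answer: $\frac{2 \sqrt{96990}}{3} \approx 207.62$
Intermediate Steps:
$B{\left(V,f \right)} = 24$ ($B{\left(V,f \right)} = \left(-2\right) \left(-12\right) = 24$)
$c{\left(a \right)} = - \frac{1}{3}$
$M{\left(K \right)} = - \frac{1}{3}$ ($M{\left(K \right)} = - \frac{1}{3} + K 0 K = - \frac{1}{3} + 0 K = - \frac{1}{3} + 0 = - \frac{1}{3}$)
$\sqrt{43107 + M{\left(B{\left(9,4 \right)} \right)}} = \sqrt{43107 - \frac{1}{3}} = \sqrt{\frac{129320}{3}} = \frac{2 \sqrt{96990}}{3}$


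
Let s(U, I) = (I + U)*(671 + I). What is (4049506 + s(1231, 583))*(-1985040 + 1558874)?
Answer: -2695185439492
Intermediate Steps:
s(U, I) = (671 + I)*(I + U)
(4049506 + s(1231, 583))*(-1985040 + 1558874) = (4049506 + (583² + 671*583 + 671*1231 + 583*1231))*(-1985040 + 1558874) = (4049506 + (339889 + 391193 + 826001 + 717673))*(-426166) = (4049506 + 2274756)*(-426166) = 6324262*(-426166) = -2695185439492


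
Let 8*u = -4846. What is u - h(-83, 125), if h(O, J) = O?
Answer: -2091/4 ≈ -522.75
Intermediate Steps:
u = -2423/4 (u = (⅛)*(-4846) = -2423/4 ≈ -605.75)
u - h(-83, 125) = -2423/4 - 1*(-83) = -2423/4 + 83 = -2091/4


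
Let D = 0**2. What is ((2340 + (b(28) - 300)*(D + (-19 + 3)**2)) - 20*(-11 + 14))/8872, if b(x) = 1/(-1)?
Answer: -9347/1109 ≈ -8.4283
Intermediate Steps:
b(x) = -1
D = 0
((2340 + (b(28) - 300)*(D + (-19 + 3)**2)) - 20*(-11 + 14))/8872 = ((2340 + (-1 - 300)*(0 + (-19 + 3)**2)) - 20*(-11 + 14))/8872 = ((2340 - 301*(0 + (-16)**2)) - 20*3)*(1/8872) = ((2340 - 301*(0 + 256)) - 60)*(1/8872) = ((2340 - 301*256) - 60)*(1/8872) = ((2340 - 77056) - 60)*(1/8872) = (-74716 - 60)*(1/8872) = -74776*1/8872 = -9347/1109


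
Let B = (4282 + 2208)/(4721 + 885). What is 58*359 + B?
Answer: 58367311/2803 ≈ 20823.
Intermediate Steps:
B = 3245/2803 (B = 6490/5606 = 6490*(1/5606) = 3245/2803 ≈ 1.1577)
58*359 + B = 58*359 + 3245/2803 = 20822 + 3245/2803 = 58367311/2803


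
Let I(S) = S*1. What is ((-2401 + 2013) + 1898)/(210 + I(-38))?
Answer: 755/86 ≈ 8.7791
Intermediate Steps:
I(S) = S
((-2401 + 2013) + 1898)/(210 + I(-38)) = ((-2401 + 2013) + 1898)/(210 - 38) = (-388 + 1898)/172 = 1510*(1/172) = 755/86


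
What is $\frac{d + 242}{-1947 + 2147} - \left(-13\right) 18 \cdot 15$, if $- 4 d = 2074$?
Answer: $\frac{1403447}{400} \approx 3508.6$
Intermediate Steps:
$d = - \frac{1037}{2}$ ($d = \left(- \frac{1}{4}\right) 2074 = - \frac{1037}{2} \approx -518.5$)
$\frac{d + 242}{-1947 + 2147} - \left(-13\right) 18 \cdot 15 = \frac{- \frac{1037}{2} + 242}{-1947 + 2147} - \left(-13\right) 18 \cdot 15 = - \frac{553}{2 \cdot 200} - \left(-234\right) 15 = \left(- \frac{553}{2}\right) \frac{1}{200} - -3510 = - \frac{553}{400} + 3510 = \frac{1403447}{400}$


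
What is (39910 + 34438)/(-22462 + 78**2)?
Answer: -37174/8189 ≈ -4.5395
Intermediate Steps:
(39910 + 34438)/(-22462 + 78**2) = 74348/(-22462 + 6084) = 74348/(-16378) = 74348*(-1/16378) = -37174/8189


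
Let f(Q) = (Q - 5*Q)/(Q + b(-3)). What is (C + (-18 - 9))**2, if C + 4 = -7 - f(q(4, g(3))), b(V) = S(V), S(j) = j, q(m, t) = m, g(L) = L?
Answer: 484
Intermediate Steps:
b(V) = V
f(Q) = -4*Q/(-3 + Q) (f(Q) = (Q - 5*Q)/(Q - 3) = (-4*Q)/(-3 + Q) = -4*Q/(-3 + Q))
C = 5 (C = -4 + (-7 - (-4)*4/(-3 + 4)) = -4 + (-7 - (-4)*4/1) = -4 + (-7 - (-4)*4) = -4 + (-7 - 1*(-16)) = -4 + (-7 + 16) = -4 + 9 = 5)
(C + (-18 - 9))**2 = (5 + (-18 - 9))**2 = (5 - 27)**2 = (-22)**2 = 484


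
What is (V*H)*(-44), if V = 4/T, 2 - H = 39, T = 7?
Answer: 6512/7 ≈ 930.29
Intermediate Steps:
H = -37 (H = 2 - 1*39 = 2 - 39 = -37)
V = 4/7 ≈ 0.57143
(V*H)*(-44) = ((4/7)*(-37))*(-44) = -148/7*(-44) = 6512/7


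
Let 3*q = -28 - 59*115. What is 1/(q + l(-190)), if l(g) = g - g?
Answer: -1/2271 ≈ -0.00044033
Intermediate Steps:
l(g) = 0
q = -2271 (q = (-28 - 59*115)/3 = (-28 - 6785)/3 = (⅓)*(-6813) = -2271)
1/(q + l(-190)) = 1/(-2271 + 0) = 1/(-2271) = -1/2271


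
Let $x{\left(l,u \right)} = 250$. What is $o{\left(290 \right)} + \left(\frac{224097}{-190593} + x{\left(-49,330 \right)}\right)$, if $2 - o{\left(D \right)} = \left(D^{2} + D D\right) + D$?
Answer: $- \frac{10688403077}{63531} \approx -1.6824 \cdot 10^{5}$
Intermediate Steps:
$o{\left(D \right)} = 2 - D - 2 D^{2}$ ($o{\left(D \right)} = 2 - \left(\left(D^{2} + D D\right) + D\right) = 2 - \left(\left(D^{2} + D^{2}\right) + D\right) = 2 - \left(2 D^{2} + D\right) = 2 - \left(D + 2 D^{2}\right) = 2 - D - 2 D^{2}$)
$o{\left(290 \right)} + \left(\frac{224097}{-190593} + x{\left(-49,330 \right)}\right) = \left(2 - 290 - 2 \cdot 290^{2}\right) + \left(\frac{224097}{-190593} + 250\right) = \left(2 - 290 - 168200\right) + \left(224097 \left(- \frac{1}{190593}\right) + 250\right) = \left(2 - 290 - 168200\right) + \left(- \frac{74699}{63531} + 250\right) = -168488 + \frac{15808051}{63531} = - \frac{10688403077}{63531}$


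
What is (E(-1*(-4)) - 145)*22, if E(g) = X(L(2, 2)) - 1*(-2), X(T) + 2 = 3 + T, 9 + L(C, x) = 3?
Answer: -3256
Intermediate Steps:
L(C, x) = -6 (L(C, x) = -9 + 3 = -6)
X(T) = 1 + T (X(T) = -2 + (3 + T) = 1 + T)
E(g) = -3 (E(g) = (1 - 6) - 1*(-2) = -5 + 2 = -3)
(E(-1*(-4)) - 145)*22 = (-3 - 145)*22 = -148*22 = -3256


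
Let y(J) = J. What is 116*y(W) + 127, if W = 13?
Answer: 1635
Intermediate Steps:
116*y(W) + 127 = 116*13 + 127 = 1508 + 127 = 1635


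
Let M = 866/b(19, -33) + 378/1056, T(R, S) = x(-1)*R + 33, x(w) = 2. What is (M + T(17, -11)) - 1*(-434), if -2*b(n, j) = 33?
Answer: 237005/528 ≈ 448.87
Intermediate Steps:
b(n, j) = -33/2 (b(n, j) = -½*33 = -33/2)
T(R, S) = 33 + 2*R (T(R, S) = 2*R + 33 = 33 + 2*R)
M = -27523/528 (M = 866/(-33/2) + 378/1056 = 866*(-2/33) + 378*(1/1056) = -1732/33 + 63/176 = -27523/528 ≈ -52.127)
(M + T(17, -11)) - 1*(-434) = (-27523/528 + (33 + 2*17)) - 1*(-434) = (-27523/528 + (33 + 34)) + 434 = (-27523/528 + 67) + 434 = 7853/528 + 434 = 237005/528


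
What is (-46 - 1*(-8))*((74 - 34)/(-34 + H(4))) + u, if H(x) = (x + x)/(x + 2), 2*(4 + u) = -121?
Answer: -1761/98 ≈ -17.969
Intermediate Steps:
u = -129/2 (u = -4 + (1/2)*(-121) = -4 - 121/2 = -129/2 ≈ -64.500)
H(x) = 2*x/(2 + x) (H(x) = (2*x)/(2 + x) = 2*x/(2 + x))
(-46 - 1*(-8))*((74 - 34)/(-34 + H(4))) + u = (-46 - 1*(-8))*((74 - 34)/(-34 + 2*4/(2 + 4))) - 129/2 = (-46 + 8)*(40/(-34 + 2*4/6)) - 129/2 = -1520/(-34 + 2*4*(1/6)) - 129/2 = -1520/(-34 + 4/3) - 129/2 = -1520/(-98/3) - 129/2 = -1520*(-3)/98 - 129/2 = -38*(-60/49) - 129/2 = 2280/49 - 129/2 = -1761/98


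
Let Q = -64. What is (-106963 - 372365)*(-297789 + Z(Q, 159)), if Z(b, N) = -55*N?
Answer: 146930329152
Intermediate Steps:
(-106963 - 372365)*(-297789 + Z(Q, 159)) = (-106963 - 372365)*(-297789 - 55*159) = -479328*(-297789 - 8745) = -479328*(-306534) = 146930329152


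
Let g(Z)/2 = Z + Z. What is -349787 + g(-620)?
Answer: -352267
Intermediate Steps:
g(Z) = 4*Z (g(Z) = 2*(Z + Z) = 2*(2*Z) = 4*Z)
-349787 + g(-620) = -349787 + 4*(-620) = -349787 - 2480 = -352267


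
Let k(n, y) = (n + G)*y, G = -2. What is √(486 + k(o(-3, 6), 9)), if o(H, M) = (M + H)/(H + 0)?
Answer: 3*√51 ≈ 21.424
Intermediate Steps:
o(H, M) = (H + M)/H
k(n, y) = y*(-2 + n) (k(n, y) = (n - 2)*y = (-2 + n)*y = y*(-2 + n))
√(486 + k(o(-3, 6), 9)) = √(486 + 9*(-2 + (-3 + 6)/(-3))) = √(486 + 9*(-2 - ⅓*3)) = √(486 + 9*(-2 - 1)) = √(486 + 9*(-3)) = √(486 - 27) = √459 = 3*√51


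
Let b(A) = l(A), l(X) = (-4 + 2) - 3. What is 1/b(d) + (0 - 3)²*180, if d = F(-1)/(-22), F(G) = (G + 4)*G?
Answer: 8099/5 ≈ 1619.8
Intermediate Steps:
F(G) = G*(4 + G) (F(G) = (4 + G)*G = G*(4 + G))
d = 3/22 (d = -(4 - 1)/(-22) = -1*3*(-1/22) = -3*(-1/22) = 3/22 ≈ 0.13636)
l(X) = -5 (l(X) = -2 - 3 = -5)
b(A) = -5
1/b(d) + (0 - 3)²*180 = 1/(-5) + (0 - 3)²*180 = -⅕ + (-3)²*180 = -⅕ + 9*180 = -⅕ + 1620 = 8099/5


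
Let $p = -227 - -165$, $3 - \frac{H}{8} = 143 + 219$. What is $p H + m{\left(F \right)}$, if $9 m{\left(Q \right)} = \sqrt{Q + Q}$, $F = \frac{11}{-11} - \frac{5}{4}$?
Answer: $178064 + \frac{i \sqrt{2}}{6} \approx 1.7806 \cdot 10^{5} + 0.2357 i$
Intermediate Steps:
$F = - \frac{9}{4}$ ($F = 11 \left(- \frac{1}{11}\right) - \frac{5}{4} = -1 - \frac{5}{4} = - \frac{9}{4} \approx -2.25$)
$H = -2872$ ($H = 24 - 8 \left(143 + 219\right) = 24 - 2896 = -2872$)
$m{\left(Q \right)} = \frac{\sqrt{2} \sqrt{Q}}{9}$ ($m{\left(Q \right)} = \frac{\sqrt{Q + Q}}{9} = \frac{\sqrt{2 Q}}{9} = \frac{\sqrt{2} \sqrt{Q}}{9}$)
$p = -62$ ($p = -227 + 165 = -62$)
$p H + m{\left(F \right)} = \left(-62\right) \left(-2872\right) + \frac{\sqrt{2} \sqrt{- \frac{9}{4}}}{9} = 178064 + \frac{\sqrt{2} \frac{3 i}{2}}{9} = 178064 + \frac{i \sqrt{2}}{6}$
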